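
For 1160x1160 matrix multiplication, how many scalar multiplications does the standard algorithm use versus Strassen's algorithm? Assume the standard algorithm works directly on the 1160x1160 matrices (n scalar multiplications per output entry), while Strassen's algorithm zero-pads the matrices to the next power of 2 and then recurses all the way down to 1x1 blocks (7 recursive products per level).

Matrix multiplication for 1160x1160 matrices:

Strassen's algorithm requires power-of-2 dimensions. Pad 1160x1160 to 2048x2048 (next power of 2).

Standard algorithm: 1160^3 = 1560896000 multiplications
Strassen's algorithm: 7^(log2(2048)) = 7^11 = 1977326743 multiplications
Difference: 1560896000 - 1977326743 = -416430743 (Strassen uses MORE here due to padding overhead — for small or just-over-power-of-2 n, padding can outweigh the per-level savings)

Standard: 1560896000 multiplications (1160^3). Strassen: 1977326743 multiplications (7^11, after padding to 2048x2048). Strassen reduces 8 recursive multiplications to 7 at each level.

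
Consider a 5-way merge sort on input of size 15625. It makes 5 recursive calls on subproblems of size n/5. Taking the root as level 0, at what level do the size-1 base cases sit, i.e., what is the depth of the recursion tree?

For divide and conquer with division factor 5:

Problem sizes at each level:
Level 0: 15625
Level 1: 3125
Level 2: 625
Level 3: 125
Level 4: 25
Level 5: 5
Level 6: 1

The root is level 0 and the size-1 base case is level 6 (the tree spans levels 0 through 6, i.e. 7 levels counting the root), so the depth is the number of divisions: log_5(15625) = 6

The recursion tree depth is log_5(15625) = 6. At each level, the problem size is divided by 5, so it takes 6 divisions to reduce to a base case of size 1. The algorithm makes 5 recursive calls at each level.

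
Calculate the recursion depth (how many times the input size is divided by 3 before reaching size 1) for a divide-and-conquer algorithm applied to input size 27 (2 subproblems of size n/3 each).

For divide and conquer with division factor 3:

Problem sizes at each level:
Level 0: 27
Level 1: 9
Level 2: 3
Level 3: 1

The root is level 0 and the size-1 base case is level 3 (the tree spans levels 0 through 3, i.e. 4 levels counting the root), so the depth is the number of divisions: log_3(27) = 3

The recursion tree depth is log_3(27) = 3. At each level, the problem size is divided by 3, so it takes 3 divisions to reduce to a base case of size 1. The algorithm makes 2 recursive calls at each level.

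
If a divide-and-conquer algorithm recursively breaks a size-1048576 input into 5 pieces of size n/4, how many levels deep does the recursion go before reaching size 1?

For divide and conquer with division factor 4:

Problem sizes at each level:
Level 0: 1048576
Level 1: 262144
Level 2: 65536
Level 3: 16384
Level 4: 4096
Level 5: 1024
Level 6: 256
Level 7: 64
Level 8: 16
Level 9: 4
Level 10: 1

The root is level 0 and the size-1 base case is level 10 (the tree spans levels 0 through 10, i.e. 11 levels counting the root), so the depth is the number of divisions: log_4(1048576) = 10

The recursion tree depth is log_4(1048576) = 10. At each level, the problem size is divided by 4, so it takes 10 divisions to reduce to a base case of size 1. The algorithm makes 5 recursive calls at each level.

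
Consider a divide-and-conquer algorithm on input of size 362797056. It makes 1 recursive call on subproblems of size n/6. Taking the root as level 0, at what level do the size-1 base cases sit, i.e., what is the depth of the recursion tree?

For divide and conquer with division factor 6:

Problem sizes at each level:
Level 0: 362797056
Level 1: 60466176
Level 2: 10077696
Level 3: 1679616
Level 4: 279936
Level 5: 46656
Level 6: 7776
Level 7: 1296
Level 8: 216
Level 9: 36
Level 10: 6
Level 11: 1

The root is level 0 and the size-1 base case is level 11 (the tree spans levels 0 through 11, i.e. 12 levels counting the root), so the depth is the number of divisions: log_6(362797056) = 11

The recursion tree depth is log_6(362797056) = 11. At each level, the problem size is divided by 6, so it takes 11 divisions to reduce to a base case of size 1. The algorithm makes 1 recursive call at each level.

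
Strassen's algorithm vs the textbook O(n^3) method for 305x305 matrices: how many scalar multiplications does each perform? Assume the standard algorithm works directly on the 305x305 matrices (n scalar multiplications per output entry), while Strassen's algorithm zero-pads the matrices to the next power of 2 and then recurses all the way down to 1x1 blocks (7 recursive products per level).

Matrix multiplication for 305x305 matrices:

Strassen's algorithm requires power-of-2 dimensions. Pad 305x305 to 512x512 (next power of 2).

Standard algorithm: 305^3 = 28372625 multiplications
Strassen's algorithm: 7^(log2(512)) = 7^9 = 40353607 multiplications
Difference: 28372625 - 40353607 = -11980982 (Strassen uses MORE here due to padding overhead — for small or just-over-power-of-2 n, padding can outweigh the per-level savings)

Standard: 28372625 multiplications (305^3). Strassen: 40353607 multiplications (7^9, after padding to 512x512). Strassen reduces 8 recursive multiplications to 7 at each level.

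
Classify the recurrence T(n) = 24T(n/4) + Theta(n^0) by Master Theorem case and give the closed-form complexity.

Master Theorem for T(n) = 24T(n/4) + O(n^0):

a = 24, b = 4, c = 0
log_b(a) = log_4(24) = 2.2925

Case 1: c = 0 < log_4(24) = 2.2925
T(n) = O(n^(log_4 24))

For T(n) = 24T(n/4) + O(n^0): log_4(24) = 2.2925. This is Case 1 of the Master Theorem (c < log_b(a), work dominated by leaves), giving O(n^(log_4 24)).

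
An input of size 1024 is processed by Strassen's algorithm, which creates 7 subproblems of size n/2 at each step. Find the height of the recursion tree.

For divide and conquer with division factor 2:

Problem sizes at each level:
Level 0: 1024
Level 1: 512
Level 2: 256
Level 3: 128
Level 4: 64
Level 5: 32
Level 6: 16
Level 7: 8
Level 8: 4
Level 9: 2
Level 10: 1

The root is level 0 and the size-1 base case is level 10 (the tree spans levels 0 through 10, i.e. 11 levels counting the root), so the depth is the number of divisions: log_2(1024) = 10

The recursion tree depth is log_2(1024) = 10. At each level, the problem size is divided by 2, so it takes 10 divisions to reduce to a base case of size 1. The algorithm makes 7 recursive calls at each level.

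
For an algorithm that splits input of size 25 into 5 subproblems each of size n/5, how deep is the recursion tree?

For divide and conquer with division factor 5:

Problem sizes at each level:
Level 0: 25
Level 1: 5
Level 2: 1

The root is level 0 and the size-1 base case is level 2 (the tree spans levels 0 through 2, i.e. 3 levels counting the root), so the depth is the number of divisions: log_5(25) = 2

The recursion tree depth is log_5(25) = 2. At each level, the problem size is divided by 5, so it takes 2 divisions to reduce to a base case of size 1. The algorithm makes 5 recursive calls at each level.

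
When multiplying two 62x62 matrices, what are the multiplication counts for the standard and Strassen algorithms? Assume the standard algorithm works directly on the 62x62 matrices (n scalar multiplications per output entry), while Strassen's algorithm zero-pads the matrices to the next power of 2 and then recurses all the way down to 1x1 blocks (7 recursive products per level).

Matrix multiplication for 62x62 matrices:

Strassen's algorithm requires power-of-2 dimensions. Pad 62x62 to 64x64 (next power of 2).

Standard algorithm: 62^3 = 238328 multiplications
Strassen's algorithm: 7^(log2(64)) = 7^6 = 117649 multiplications
Savings: 238328 - 117649 = 120679 multiplications

Standard: 238328 multiplications (62^3). Strassen: 117649 multiplications (7^6, after padding to 64x64). Strassen reduces 8 recursive multiplications to 7 at each level.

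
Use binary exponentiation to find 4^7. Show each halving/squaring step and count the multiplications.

Computing 4^7 by squaring (build up from 4^1; each line after the first costs one multiplication):

4^1 = 4
4^2 = (4^1)^2 = 4^2 = 16
4^3 = 4 * 4^2 = 4 * 16 = 64
4^6 = (4^3)^2 = 64^2 = 4096
4^7 = 4 * 4^6 = 4 * 4096 = 16384

Result: 16384
Multiplications needed: 4 (4 lines after 4^1)

4^7 = 16384. Using exponentiation by squaring, this requires 4 multiplications. The key idea: if the exponent is even, square the half-power; if odd, multiply by the base once.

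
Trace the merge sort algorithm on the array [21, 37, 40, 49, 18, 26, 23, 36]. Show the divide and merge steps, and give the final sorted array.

Merge sort trace:

Split: [21, 37, 40, 49, 18, 26, 23, 36] -> [21, 37, 40, 49] and [18, 26, 23, 36]
  Split: [21, 37, 40, 49] -> [21, 37] and [40, 49]
    Split: [21, 37] -> [21] and [37]
    Merge: [21] + [37] -> [21, 37]
    Split: [40, 49] -> [40] and [49]
    Merge: [40] + [49] -> [40, 49]
  Merge: [21, 37] + [40, 49] -> [21, 37, 40, 49]
  Split: [18, 26, 23, 36] -> [18, 26] and [23, 36]
    Split: [18, 26] -> [18] and [26]
    Merge: [18] + [26] -> [18, 26]
    Split: [23, 36] -> [23] and [36]
    Merge: [23] + [36] -> [23, 36]
  Merge: [18, 26] + [23, 36] -> [18, 23, 26, 36]
Merge: [21, 37, 40, 49] + [18, 23, 26, 36] -> [18, 21, 23, 26, 36, 37, 40, 49]

Final sorted array: [18, 21, 23, 26, 36, 37, 40, 49]

The merge sort proceeds by recursively splitting the array and merging sorted halves.
After all merges, the sorted array is [18, 21, 23, 26, 36, 37, 40, 49].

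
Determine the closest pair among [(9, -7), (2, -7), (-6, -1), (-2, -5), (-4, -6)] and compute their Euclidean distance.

Computing all pairwise distances among 5 points:

d((9, -7), (2, -7)) = 7.0
d((9, -7), (-6, -1)) = 16.1555
d((9, -7), (-2, -5)) = 11.1803
d((9, -7), (-4, -6)) = 13.0384
d((2, -7), (-6, -1)) = 10.0
d((2, -7), (-2, -5)) = 4.4721
d((2, -7), (-4, -6)) = 6.0828
d((-6, -1), (-2, -5)) = 5.6569
d((-6, -1), (-4, -6)) = 5.3852
d((-2, -5), (-4, -6)) = 2.2361 <-- minimum

Closest pair: (-2, -5) and (-4, -6) with distance 2.2361

The closest pair is (-2, -5) and (-4, -6) with Euclidean distance 2.2361. For 5 points, brute-force pairwise comparison is shown above. For large n, the divide-and-conquer algorithm (sort by x, recurse on halves, check the dividing strip) achieves O(n log n).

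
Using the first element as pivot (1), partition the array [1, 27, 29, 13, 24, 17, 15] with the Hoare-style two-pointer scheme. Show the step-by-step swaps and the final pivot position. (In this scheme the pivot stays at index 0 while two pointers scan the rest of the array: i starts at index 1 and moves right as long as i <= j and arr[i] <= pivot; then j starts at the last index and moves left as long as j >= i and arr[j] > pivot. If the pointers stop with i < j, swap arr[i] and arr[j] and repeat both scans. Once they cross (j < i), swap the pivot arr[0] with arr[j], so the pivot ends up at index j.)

Hoare-style two-pointer partition with pivot = 1:

Initial array: [1, 27, 29, 13, 24, 17, 15]

Pointers start at i = 1, j = 6.
i ends at 1, j ends at 0: the pointers have crossed (j < i), so scanning stops.

j = 0, so swapping arr[0] with arr[j] leaves the pivot at position 0: [1, 27, 29, 13, 24, 17, 15]
Pivot position: 0

After partitioning with pivot 1, the array becomes [1, 27, 29, 13, 24, 17, 15]. The pivot is placed at index 0. All elements to the left of the pivot are <= 1, and all elements to the right are > 1.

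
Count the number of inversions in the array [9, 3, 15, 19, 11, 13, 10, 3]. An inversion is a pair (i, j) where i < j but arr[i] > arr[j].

Finding inversions in [9, 3, 15, 19, 11, 13, 10, 3]:

(0, 1): arr[0]=9 > arr[1]=3
(0, 7): arr[0]=9 > arr[7]=3
(2, 4): arr[2]=15 > arr[4]=11
(2, 5): arr[2]=15 > arr[5]=13
(2, 6): arr[2]=15 > arr[6]=10
(2, 7): arr[2]=15 > arr[7]=3
(3, 4): arr[3]=19 > arr[4]=11
(3, 5): arr[3]=19 > arr[5]=13
(3, 6): arr[3]=19 > arr[6]=10
(3, 7): arr[3]=19 > arr[7]=3
(4, 6): arr[4]=11 > arr[6]=10
(4, 7): arr[4]=11 > arr[7]=3
(5, 6): arr[5]=13 > arr[6]=10
(5, 7): arr[5]=13 > arr[7]=3
(6, 7): arr[6]=10 > arr[7]=3

Total inversions: 15

The array has 15 inversion(s): (0,1), (0,7), (2,4), (2,5), (2,6), (2,7), (3,4), (3,5), (3,6), (3,7), (4,6), (4,7), (5,6), (5,7), (6,7). Each pair (i,j) satisfies i < j and arr[i] > arr[j].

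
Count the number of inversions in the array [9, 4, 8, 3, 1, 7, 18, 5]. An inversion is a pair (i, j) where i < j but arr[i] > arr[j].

Finding inversions in [9, 4, 8, 3, 1, 7, 18, 5]:

(0, 1): arr[0]=9 > arr[1]=4
(0, 2): arr[0]=9 > arr[2]=8
(0, 3): arr[0]=9 > arr[3]=3
(0, 4): arr[0]=9 > arr[4]=1
(0, 5): arr[0]=9 > arr[5]=7
(0, 7): arr[0]=9 > arr[7]=5
(1, 3): arr[1]=4 > arr[3]=3
(1, 4): arr[1]=4 > arr[4]=1
(2, 3): arr[2]=8 > arr[3]=3
(2, 4): arr[2]=8 > arr[4]=1
(2, 5): arr[2]=8 > arr[5]=7
(2, 7): arr[2]=8 > arr[7]=5
(3, 4): arr[3]=3 > arr[4]=1
(5, 7): arr[5]=7 > arr[7]=5
(6, 7): arr[6]=18 > arr[7]=5

Total inversions: 15

The array has 15 inversion(s): (0,1), (0,2), (0,3), (0,4), (0,5), (0,7), (1,3), (1,4), (2,3), (2,4), (2,5), (2,7), (3,4), (5,7), (6,7). Each pair (i,j) satisfies i < j and arr[i] > arr[j].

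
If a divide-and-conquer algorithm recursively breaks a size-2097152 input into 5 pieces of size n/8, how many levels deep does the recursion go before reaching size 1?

For divide and conquer with division factor 8:

Problem sizes at each level:
Level 0: 2097152
Level 1: 262144
Level 2: 32768
Level 3: 4096
Level 4: 512
Level 5: 64
Level 6: 8
Level 7: 1

The root is level 0 and the size-1 base case is level 7 (the tree spans levels 0 through 7, i.e. 8 levels counting the root), so the depth is the number of divisions: log_8(2097152) = 7

The recursion tree depth is log_8(2097152) = 7. At each level, the problem size is divided by 8, so it takes 7 divisions to reduce to a base case of size 1. The algorithm makes 5 recursive calls at each level.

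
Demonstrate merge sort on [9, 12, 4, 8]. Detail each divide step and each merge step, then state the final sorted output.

Merge sort trace:

Split: [9, 12, 4, 8] -> [9, 12] and [4, 8]
  Split: [9, 12] -> [9] and [12]
  Merge: [9] + [12] -> [9, 12]
  Split: [4, 8] -> [4] and [8]
  Merge: [4] + [8] -> [4, 8]
Merge: [9, 12] + [4, 8] -> [4, 8, 9, 12]

Final sorted array: [4, 8, 9, 12]

The merge sort proceeds by recursively splitting the array and merging sorted halves.
After all merges, the sorted array is [4, 8, 9, 12].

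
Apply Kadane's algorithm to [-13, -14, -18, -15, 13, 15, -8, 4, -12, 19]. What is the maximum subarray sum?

Using Kadane's algorithm on [-13, -14, -18, -15, 13, 15, -8, 4, -12, 19]:

Scanning through the array:
Position 1 (value -14): max_ending_here = -14, max_so_far = -13
Position 2 (value -18): max_ending_here = -18, max_so_far = -13
Position 3 (value -15): max_ending_here = -15, max_so_far = -13
Position 4 (value 13): max_ending_here = 13, max_so_far = 13
Position 5 (value 15): max_ending_here = 28, max_so_far = 28
Position 6 (value -8): max_ending_here = 20, max_so_far = 28
Position 7 (value 4): max_ending_here = 24, max_so_far = 28
Position 8 (value -12): max_ending_here = 12, max_so_far = 28
Position 9 (value 19): max_ending_here = 31, max_so_far = 31

Maximum subarray: [13, 15, -8, 4, -12, 19]
Maximum sum: 31

The maximum subarray is [13, 15, -8, 4, -12, 19] with sum 31. This subarray runs from index 4 to index 9.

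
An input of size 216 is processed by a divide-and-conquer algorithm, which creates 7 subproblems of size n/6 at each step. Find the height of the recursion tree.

For divide and conquer with division factor 6:

Problem sizes at each level:
Level 0: 216
Level 1: 36
Level 2: 6
Level 3: 1

The root is level 0 and the size-1 base case is level 3 (the tree spans levels 0 through 3, i.e. 4 levels counting the root), so the depth is the number of divisions: log_6(216) = 3

The recursion tree depth is log_6(216) = 3. At each level, the problem size is divided by 6, so it takes 3 divisions to reduce to a base case of size 1. The algorithm makes 7 recursive calls at each level.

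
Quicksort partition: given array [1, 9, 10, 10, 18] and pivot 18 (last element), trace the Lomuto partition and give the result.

Lomuto partition with pivot = 18:

Initial array: [1, 9, 10, 10, 18]

arr[0]=1 <= 18: swap with position 0, array becomes [1, 9, 10, 10, 18]
arr[1]=9 <= 18: swap with position 1, array becomes [1, 9, 10, 10, 18]
arr[2]=10 <= 18: swap with position 2, array becomes [1, 9, 10, 10, 18]
arr[3]=10 <= 18: swap with position 3, array becomes [1, 9, 10, 10, 18]

Place pivot at position 4: [1, 9, 10, 10, 18]
Pivot position: 4

After partitioning with pivot 18, the array becomes [1, 9, 10, 10, 18]. The pivot is placed at index 4. All elements to the left of the pivot are <= 18, and all elements to the right are > 18.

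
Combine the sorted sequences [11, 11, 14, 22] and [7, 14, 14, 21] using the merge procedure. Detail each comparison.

Merging process:

Compare 11 vs 7: take 7 from right. Merged: [7]
Compare 11 vs 14: take 11 from left. Merged: [7, 11]
Compare 11 vs 14: take 11 from left. Merged: [7, 11, 11]
Compare 14 vs 14: take 14 from left. Merged: [7, 11, 11, 14]
Compare 22 vs 14: take 14 from right. Merged: [7, 11, 11, 14, 14]
Compare 22 vs 14: take 14 from right. Merged: [7, 11, 11, 14, 14, 14]
Compare 22 vs 21: take 21 from right. Merged: [7, 11, 11, 14, 14, 14, 21]
Append remaining from left: [22]. Merged: [7, 11, 11, 14, 14, 14, 21, 22]

Final merged array: [7, 11, 11, 14, 14, 14, 21, 22]
Total comparisons: 7

The merged array is [7, 11, 11, 14, 14, 14, 21, 22], requiring 7 comparisons. The merge step runs in O(n) time where n is the total number of elements.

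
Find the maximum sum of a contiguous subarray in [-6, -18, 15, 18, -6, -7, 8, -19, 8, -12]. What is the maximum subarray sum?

Using Kadane's algorithm on [-6, -18, 15, 18, -6, -7, 8, -19, 8, -12]:

Scanning through the array:
Position 1 (value -18): max_ending_here = -18, max_so_far = -6
Position 2 (value 15): max_ending_here = 15, max_so_far = 15
Position 3 (value 18): max_ending_here = 33, max_so_far = 33
Position 4 (value -6): max_ending_here = 27, max_so_far = 33
Position 5 (value -7): max_ending_here = 20, max_so_far = 33
Position 6 (value 8): max_ending_here = 28, max_so_far = 33
Position 7 (value -19): max_ending_here = 9, max_so_far = 33
Position 8 (value 8): max_ending_here = 17, max_so_far = 33
Position 9 (value -12): max_ending_here = 5, max_so_far = 33

Maximum subarray: [15, 18]
Maximum sum: 33

The maximum subarray is [15, 18] with sum 33. This subarray runs from index 2 to index 3.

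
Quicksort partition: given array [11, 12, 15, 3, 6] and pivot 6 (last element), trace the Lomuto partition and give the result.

Lomuto partition with pivot = 6:

Initial array: [11, 12, 15, 3, 6]

arr[0]=11 > 6: no swap
arr[1]=12 > 6: no swap
arr[2]=15 > 6: no swap
arr[3]=3 <= 6: swap with position 0, array becomes [3, 12, 15, 11, 6]

Place pivot at position 1: [3, 6, 15, 11, 12]
Pivot position: 1

After partitioning with pivot 6, the array becomes [3, 6, 15, 11, 12]. The pivot is placed at index 1. All elements to the left of the pivot are <= 6, and all elements to the right are > 6.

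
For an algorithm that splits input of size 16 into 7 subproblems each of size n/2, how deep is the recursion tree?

For divide and conquer with division factor 2:

Problem sizes at each level:
Level 0: 16
Level 1: 8
Level 2: 4
Level 3: 2
Level 4: 1

The root is level 0 and the size-1 base case is level 4 (the tree spans levels 0 through 4, i.e. 5 levels counting the root), so the depth is the number of divisions: log_2(16) = 4

The recursion tree depth is log_2(16) = 4. At each level, the problem size is divided by 2, so it takes 4 divisions to reduce to a base case of size 1. The algorithm makes 7 recursive calls at each level.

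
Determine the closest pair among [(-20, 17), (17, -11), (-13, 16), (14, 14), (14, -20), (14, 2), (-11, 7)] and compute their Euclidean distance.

Computing all pairwise distances among 7 points:

d((-20, 17), (17, -11)) = 46.4004
d((-20, 17), (-13, 16)) = 7.0711 <-- minimum
d((-20, 17), (14, 14)) = 34.1321
d((-20, 17), (14, -20)) = 50.2494
d((-20, 17), (14, 2)) = 37.1618
d((-20, 17), (-11, 7)) = 13.4536
d((17, -11), (-13, 16)) = 40.3609
d((17, -11), (14, 14)) = 25.1794
d((17, -11), (14, -20)) = 9.4868
d((17, -11), (14, 2)) = 13.3417
d((17, -11), (-11, 7)) = 33.2866
d((-13, 16), (14, 14)) = 27.074
d((-13, 16), (14, -20)) = 45.0
d((-13, 16), (14, 2)) = 30.4138
d((-13, 16), (-11, 7)) = 9.2195
d((14, 14), (14, -20)) = 34.0
d((14, 14), (14, 2)) = 12.0
d((14, 14), (-11, 7)) = 25.9615
d((14, -20), (14, 2)) = 22.0
d((14, -20), (-11, 7)) = 36.7967
d((14, 2), (-11, 7)) = 25.4951

Closest pair: (-20, 17) and (-13, 16) with distance 7.0711

The closest pair is (-20, 17) and (-13, 16) with Euclidean distance 7.0711. For 7 points, brute-force pairwise comparison is shown above. For large n, the divide-and-conquer algorithm (sort by x, recurse on halves, check the dividing strip) achieves O(n log n).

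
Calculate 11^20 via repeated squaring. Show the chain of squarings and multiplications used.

Computing 11^20 by squaring (build up from 11^1; each line after the first costs one multiplication):

11^1 = 11
11^2 = (11^1)^2 = 11^2 = 121
11^4 = (11^2)^2 = 121^2 = 14641
11^5 = 11 * 11^4 = 11 * 14641 = 161051
11^10 = (11^5)^2 = 161051^2 = 25937424601
11^20 = (11^10)^2 = 25937424601^2 = 672749994932560009201

Result: 672749994932560009201
Multiplications needed: 5 (5 lines after 11^1)

11^20 = 672749994932560009201. Using exponentiation by squaring, this requires 5 multiplications. The key idea: if the exponent is even, square the half-power; if odd, multiply by the base once.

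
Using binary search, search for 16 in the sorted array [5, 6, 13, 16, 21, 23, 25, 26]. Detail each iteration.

Binary search for 16 in [5, 6, 13, 16, 21, 23, 25, 26]:

lo=0, hi=7, mid=3, arr[mid]=16 -> Found target at index 3!

Binary search finds 16 at index 3 after 1 comparisons. The search repeatedly halves the search space by comparing with the middle element.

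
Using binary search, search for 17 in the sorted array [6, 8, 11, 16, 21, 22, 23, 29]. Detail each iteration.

Binary search for 17 in [6, 8, 11, 16, 21, 22, 23, 29]:

lo=0, hi=7, mid=3, arr[mid]=16 -> 16 < 17, search right half
lo=4, hi=7, mid=5, arr[mid]=22 -> 22 > 17, search left half
lo=4, hi=4, mid=4, arr[mid]=21 -> 21 > 17, search left half
lo=4 > hi=3, target 17 not found

Binary search determines that 17 is not in the array after 3 comparisons. The search space was exhausted without finding the target.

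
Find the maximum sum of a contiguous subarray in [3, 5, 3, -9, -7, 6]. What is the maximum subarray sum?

Using Kadane's algorithm on [3, 5, 3, -9, -7, 6]:

Scanning through the array:
Position 1 (value 5): max_ending_here = 8, max_so_far = 8
Position 2 (value 3): max_ending_here = 11, max_so_far = 11
Position 3 (value -9): max_ending_here = 2, max_so_far = 11
Position 4 (value -7): max_ending_here = -5, max_so_far = 11
Position 5 (value 6): max_ending_here = 6, max_so_far = 11

Maximum subarray: [3, 5, 3]
Maximum sum: 11

The maximum subarray is [3, 5, 3] with sum 11. This subarray runs from index 0 to index 2.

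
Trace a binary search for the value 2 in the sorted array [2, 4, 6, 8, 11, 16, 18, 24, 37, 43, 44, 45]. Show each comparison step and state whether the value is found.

Binary search for 2 in [2, 4, 6, 8, 11, 16, 18, 24, 37, 43, 44, 45]:

lo=0, hi=11, mid=5, arr[mid]=16 -> 16 > 2, search left half
lo=0, hi=4, mid=2, arr[mid]=6 -> 6 > 2, search left half
lo=0, hi=1, mid=0, arr[mid]=2 -> Found target at index 0!

Binary search finds 2 at index 0 after 3 comparisons. The search repeatedly halves the search space by comparing with the middle element.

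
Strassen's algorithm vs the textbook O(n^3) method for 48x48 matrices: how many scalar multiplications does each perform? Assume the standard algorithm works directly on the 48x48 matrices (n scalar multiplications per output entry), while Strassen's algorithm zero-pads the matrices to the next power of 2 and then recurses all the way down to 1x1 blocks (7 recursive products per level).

Matrix multiplication for 48x48 matrices:

Strassen's algorithm requires power-of-2 dimensions. Pad 48x48 to 64x64 (next power of 2).

Standard algorithm: 48^3 = 110592 multiplications
Strassen's algorithm: 7^(log2(64)) = 7^6 = 117649 multiplications
Difference: 110592 - 117649 = -7057 (Strassen uses MORE here due to padding overhead — for small or just-over-power-of-2 n, padding can outweigh the per-level savings)

Standard: 110592 multiplications (48^3). Strassen: 117649 multiplications (7^6, after padding to 64x64). Strassen reduces 8 recursive multiplications to 7 at each level.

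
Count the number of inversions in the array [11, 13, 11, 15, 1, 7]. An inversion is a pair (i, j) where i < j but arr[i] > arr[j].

Finding inversions in [11, 13, 11, 15, 1, 7]:

(0, 4): arr[0]=11 > arr[4]=1
(0, 5): arr[0]=11 > arr[5]=7
(1, 2): arr[1]=13 > arr[2]=11
(1, 4): arr[1]=13 > arr[4]=1
(1, 5): arr[1]=13 > arr[5]=7
(2, 4): arr[2]=11 > arr[4]=1
(2, 5): arr[2]=11 > arr[5]=7
(3, 4): arr[3]=15 > arr[4]=1
(3, 5): arr[3]=15 > arr[5]=7

Total inversions: 9

The array has 9 inversion(s): (0,4), (0,5), (1,2), (1,4), (1,5), (2,4), (2,5), (3,4), (3,5). Each pair (i,j) satisfies i < j and arr[i] > arr[j].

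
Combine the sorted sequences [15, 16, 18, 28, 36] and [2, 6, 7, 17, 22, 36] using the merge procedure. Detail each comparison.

Merging process:

Compare 15 vs 2: take 2 from right. Merged: [2]
Compare 15 vs 6: take 6 from right. Merged: [2, 6]
Compare 15 vs 7: take 7 from right. Merged: [2, 6, 7]
Compare 15 vs 17: take 15 from left. Merged: [2, 6, 7, 15]
Compare 16 vs 17: take 16 from left. Merged: [2, 6, 7, 15, 16]
Compare 18 vs 17: take 17 from right. Merged: [2, 6, 7, 15, 16, 17]
Compare 18 vs 22: take 18 from left. Merged: [2, 6, 7, 15, 16, 17, 18]
Compare 28 vs 22: take 22 from right. Merged: [2, 6, 7, 15, 16, 17, 18, 22]
Compare 28 vs 36: take 28 from left. Merged: [2, 6, 7, 15, 16, 17, 18, 22, 28]
Compare 36 vs 36: take 36 from left. Merged: [2, 6, 7, 15, 16, 17, 18, 22, 28, 36]
Append remaining from right: [36]. Merged: [2, 6, 7, 15, 16, 17, 18, 22, 28, 36, 36]

Final merged array: [2, 6, 7, 15, 16, 17, 18, 22, 28, 36, 36]
Total comparisons: 10

The merged array is [2, 6, 7, 15, 16, 17, 18, 22, 28, 36, 36], requiring 10 comparisons. The merge step runs in O(n) time where n is the total number of elements.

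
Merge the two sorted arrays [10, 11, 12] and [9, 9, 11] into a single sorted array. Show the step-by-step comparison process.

Merging process:

Compare 10 vs 9: take 9 from right. Merged: [9]
Compare 10 vs 9: take 9 from right. Merged: [9, 9]
Compare 10 vs 11: take 10 from left. Merged: [9, 9, 10]
Compare 11 vs 11: take 11 from left. Merged: [9, 9, 10, 11]
Compare 12 vs 11: take 11 from right. Merged: [9, 9, 10, 11, 11]
Append remaining from left: [12]. Merged: [9, 9, 10, 11, 11, 12]

Final merged array: [9, 9, 10, 11, 11, 12]
Total comparisons: 5

The merged array is [9, 9, 10, 11, 11, 12], requiring 5 comparisons. The merge step runs in O(n) time where n is the total number of elements.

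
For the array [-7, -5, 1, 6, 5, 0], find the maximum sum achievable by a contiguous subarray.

Using Kadane's algorithm on [-7, -5, 1, 6, 5, 0]:

Scanning through the array:
Position 1 (value -5): max_ending_here = -5, max_so_far = -5
Position 2 (value 1): max_ending_here = 1, max_so_far = 1
Position 3 (value 6): max_ending_here = 7, max_so_far = 7
Position 4 (value 5): max_ending_here = 12, max_so_far = 12
Position 5 (value 0): max_ending_here = 12, max_so_far = 12

Maximum subarray: [1, 6, 5]
Maximum sum: 12

The maximum subarray is [1, 6, 5] with sum 12. This subarray runs from index 2 to index 4.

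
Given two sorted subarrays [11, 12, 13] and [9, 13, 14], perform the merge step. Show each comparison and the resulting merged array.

Merging process:

Compare 11 vs 9: take 9 from right. Merged: [9]
Compare 11 vs 13: take 11 from left. Merged: [9, 11]
Compare 12 vs 13: take 12 from left. Merged: [9, 11, 12]
Compare 13 vs 13: take 13 from left. Merged: [9, 11, 12, 13]
Append remaining from right: [13, 14]. Merged: [9, 11, 12, 13, 13, 14]

Final merged array: [9, 11, 12, 13, 13, 14]
Total comparisons: 4

The merged array is [9, 11, 12, 13, 13, 14], requiring 4 comparisons. The merge step runs in O(n) time where n is the total number of elements.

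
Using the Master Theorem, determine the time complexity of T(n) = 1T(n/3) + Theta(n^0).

Master Theorem for T(n) = 1T(n/3) + O(n^0):

a = 1, b = 3, c = 0
log_b(a) = log_3(1) = 0.0000

Case 2: c = 0 = log_3(1) = 0.0000
T(n) = O(n^0 log n) = O(log n)

For T(n) = 1T(n/3) + O(n^0): log_3(1) = 0.0000. This is Case 2 of the Master Theorem (c = log_b(a), equal work at all levels), giving O(log n).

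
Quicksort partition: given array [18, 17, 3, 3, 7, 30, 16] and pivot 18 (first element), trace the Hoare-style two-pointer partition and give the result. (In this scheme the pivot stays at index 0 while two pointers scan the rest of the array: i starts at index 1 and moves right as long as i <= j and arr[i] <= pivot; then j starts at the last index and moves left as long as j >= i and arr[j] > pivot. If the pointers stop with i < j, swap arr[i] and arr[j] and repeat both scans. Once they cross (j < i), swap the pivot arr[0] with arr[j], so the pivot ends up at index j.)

Hoare-style two-pointer partition with pivot = 18:

Initial array: [18, 17, 3, 3, 7, 30, 16]

Pointers start at i = 1, j = 6.
i stops at index 5 (arr[5]=30 > 18), j stops at index 6 (arr[6]=16 <= 18): swap arr[5] and arr[6], array becomes [18, 17, 3, 3, 7, 16, 30]
i ends at 6, j ends at 5: the pointers have crossed (j < i), so scanning stops.

Swap pivot arr[0] with arr[5] to place pivot at position 5: [16, 17, 3, 3, 7, 18, 30]
Pivot position: 5

After partitioning with pivot 18, the array becomes [16, 17, 3, 3, 7, 18, 30]. The pivot is placed at index 5. All elements to the left of the pivot are <= 18, and all elements to the right are > 18.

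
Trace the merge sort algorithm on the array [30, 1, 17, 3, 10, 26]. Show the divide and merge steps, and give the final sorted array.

Merge sort trace:

Split: [30, 1, 17, 3, 10, 26] -> [30, 1, 17] and [3, 10, 26]
  Split: [30, 1, 17] -> [30] and [1, 17]
    Split: [1, 17] -> [1] and [17]
    Merge: [1] + [17] -> [1, 17]
  Merge: [30] + [1, 17] -> [1, 17, 30]
  Split: [3, 10, 26] -> [3] and [10, 26]
    Split: [10, 26] -> [10] and [26]
    Merge: [10] + [26] -> [10, 26]
  Merge: [3] + [10, 26] -> [3, 10, 26]
Merge: [1, 17, 30] + [3, 10, 26] -> [1, 3, 10, 17, 26, 30]

Final sorted array: [1, 3, 10, 17, 26, 30]

The merge sort proceeds by recursively splitting the array and merging sorted halves.
After all merges, the sorted array is [1, 3, 10, 17, 26, 30].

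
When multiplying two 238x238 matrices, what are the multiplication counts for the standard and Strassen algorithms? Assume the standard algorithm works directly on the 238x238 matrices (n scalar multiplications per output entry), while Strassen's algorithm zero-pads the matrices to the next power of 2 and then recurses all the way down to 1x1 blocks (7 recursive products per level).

Matrix multiplication for 238x238 matrices:

Strassen's algorithm requires power-of-2 dimensions. Pad 238x238 to 256x256 (next power of 2).

Standard algorithm: 238^3 = 13481272 multiplications
Strassen's algorithm: 7^(log2(256)) = 7^8 = 5764801 multiplications
Savings: 13481272 - 5764801 = 7716471 multiplications

Standard: 13481272 multiplications (238^3). Strassen: 5764801 multiplications (7^8, after padding to 256x256). Strassen reduces 8 recursive multiplications to 7 at each level.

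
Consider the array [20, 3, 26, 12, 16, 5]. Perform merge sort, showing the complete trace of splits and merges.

Merge sort trace:

Split: [20, 3, 26, 12, 16, 5] -> [20, 3, 26] and [12, 16, 5]
  Split: [20, 3, 26] -> [20] and [3, 26]
    Split: [3, 26] -> [3] and [26]
    Merge: [3] + [26] -> [3, 26]
  Merge: [20] + [3, 26] -> [3, 20, 26]
  Split: [12, 16, 5] -> [12] and [16, 5]
    Split: [16, 5] -> [16] and [5]
    Merge: [16] + [5] -> [5, 16]
  Merge: [12] + [5, 16] -> [5, 12, 16]
Merge: [3, 20, 26] + [5, 12, 16] -> [3, 5, 12, 16, 20, 26]

Final sorted array: [3, 5, 12, 16, 20, 26]

The merge sort proceeds by recursively splitting the array and merging sorted halves.
After all merges, the sorted array is [3, 5, 12, 16, 20, 26].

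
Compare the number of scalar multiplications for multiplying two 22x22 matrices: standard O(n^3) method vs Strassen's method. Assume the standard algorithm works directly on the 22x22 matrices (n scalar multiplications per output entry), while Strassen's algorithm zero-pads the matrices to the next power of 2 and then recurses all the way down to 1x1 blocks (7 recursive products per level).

Matrix multiplication for 22x22 matrices:

Strassen's algorithm requires power-of-2 dimensions. Pad 22x22 to 32x32 (next power of 2).

Standard algorithm: 22^3 = 10648 multiplications
Strassen's algorithm: 7^(log2(32)) = 7^5 = 16807 multiplications
Difference: 10648 - 16807 = -6159 (Strassen uses MORE here due to padding overhead — for small or just-over-power-of-2 n, padding can outweigh the per-level savings)

Standard: 10648 multiplications (22^3). Strassen: 16807 multiplications (7^5, after padding to 32x32). Strassen reduces 8 recursive multiplications to 7 at each level.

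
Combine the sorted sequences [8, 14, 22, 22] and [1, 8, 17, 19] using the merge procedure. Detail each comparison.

Merging process:

Compare 8 vs 1: take 1 from right. Merged: [1]
Compare 8 vs 8: take 8 from left. Merged: [1, 8]
Compare 14 vs 8: take 8 from right. Merged: [1, 8, 8]
Compare 14 vs 17: take 14 from left. Merged: [1, 8, 8, 14]
Compare 22 vs 17: take 17 from right. Merged: [1, 8, 8, 14, 17]
Compare 22 vs 19: take 19 from right. Merged: [1, 8, 8, 14, 17, 19]
Append remaining from left: [22, 22]. Merged: [1, 8, 8, 14, 17, 19, 22, 22]

Final merged array: [1, 8, 8, 14, 17, 19, 22, 22]
Total comparisons: 6

The merged array is [1, 8, 8, 14, 17, 19, 22, 22], requiring 6 comparisons. The merge step runs in O(n) time where n is the total number of elements.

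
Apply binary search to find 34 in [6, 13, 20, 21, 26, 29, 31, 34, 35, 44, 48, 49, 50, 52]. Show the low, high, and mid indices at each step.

Binary search for 34 in [6, 13, 20, 21, 26, 29, 31, 34, 35, 44, 48, 49, 50, 52]:

lo=0, hi=13, mid=6, arr[mid]=31 -> 31 < 34, search right half
lo=7, hi=13, mid=10, arr[mid]=48 -> 48 > 34, search left half
lo=7, hi=9, mid=8, arr[mid]=35 -> 35 > 34, search left half
lo=7, hi=7, mid=7, arr[mid]=34 -> Found target at index 7!

Binary search finds 34 at index 7 after 4 comparisons. The search repeatedly halves the search space by comparing with the middle element.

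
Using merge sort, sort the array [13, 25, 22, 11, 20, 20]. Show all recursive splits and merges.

Merge sort trace:

Split: [13, 25, 22, 11, 20, 20] -> [13, 25, 22] and [11, 20, 20]
  Split: [13, 25, 22] -> [13] and [25, 22]
    Split: [25, 22] -> [25] and [22]
    Merge: [25] + [22] -> [22, 25]
  Merge: [13] + [22, 25] -> [13, 22, 25]
  Split: [11, 20, 20] -> [11] and [20, 20]
    Split: [20, 20] -> [20] and [20]
    Merge: [20] + [20] -> [20, 20]
  Merge: [11] + [20, 20] -> [11, 20, 20]
Merge: [13, 22, 25] + [11, 20, 20] -> [11, 13, 20, 20, 22, 25]

Final sorted array: [11, 13, 20, 20, 22, 25]

The merge sort proceeds by recursively splitting the array and merging sorted halves.
After all merges, the sorted array is [11, 13, 20, 20, 22, 25].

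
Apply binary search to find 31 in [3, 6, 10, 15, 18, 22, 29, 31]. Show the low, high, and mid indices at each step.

Binary search for 31 in [3, 6, 10, 15, 18, 22, 29, 31]:

lo=0, hi=7, mid=3, arr[mid]=15 -> 15 < 31, search right half
lo=4, hi=7, mid=5, arr[mid]=22 -> 22 < 31, search right half
lo=6, hi=7, mid=6, arr[mid]=29 -> 29 < 31, search right half
lo=7, hi=7, mid=7, arr[mid]=31 -> Found target at index 7!

Binary search finds 31 at index 7 after 4 comparisons. The search repeatedly halves the search space by comparing with the middle element.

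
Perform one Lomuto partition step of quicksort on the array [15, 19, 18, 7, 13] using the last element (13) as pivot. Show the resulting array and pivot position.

Lomuto partition with pivot = 13:

Initial array: [15, 19, 18, 7, 13]

arr[0]=15 > 13: no swap
arr[1]=19 > 13: no swap
arr[2]=18 > 13: no swap
arr[3]=7 <= 13: swap with position 0, array becomes [7, 19, 18, 15, 13]

Place pivot at position 1: [7, 13, 18, 15, 19]
Pivot position: 1

After partitioning with pivot 13, the array becomes [7, 13, 18, 15, 19]. The pivot is placed at index 1. All elements to the left of the pivot are <= 13, and all elements to the right are > 13.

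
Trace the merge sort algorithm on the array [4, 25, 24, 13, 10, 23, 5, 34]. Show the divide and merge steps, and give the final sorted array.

Merge sort trace:

Split: [4, 25, 24, 13, 10, 23, 5, 34] -> [4, 25, 24, 13] and [10, 23, 5, 34]
  Split: [4, 25, 24, 13] -> [4, 25] and [24, 13]
    Split: [4, 25] -> [4] and [25]
    Merge: [4] + [25] -> [4, 25]
    Split: [24, 13] -> [24] and [13]
    Merge: [24] + [13] -> [13, 24]
  Merge: [4, 25] + [13, 24] -> [4, 13, 24, 25]
  Split: [10, 23, 5, 34] -> [10, 23] and [5, 34]
    Split: [10, 23] -> [10] and [23]
    Merge: [10] + [23] -> [10, 23]
    Split: [5, 34] -> [5] and [34]
    Merge: [5] + [34] -> [5, 34]
  Merge: [10, 23] + [5, 34] -> [5, 10, 23, 34]
Merge: [4, 13, 24, 25] + [5, 10, 23, 34] -> [4, 5, 10, 13, 23, 24, 25, 34]

Final sorted array: [4, 5, 10, 13, 23, 24, 25, 34]

The merge sort proceeds by recursively splitting the array and merging sorted halves.
After all merges, the sorted array is [4, 5, 10, 13, 23, 24, 25, 34].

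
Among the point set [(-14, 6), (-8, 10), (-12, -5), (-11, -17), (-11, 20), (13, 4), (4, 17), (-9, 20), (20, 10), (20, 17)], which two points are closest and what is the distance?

Computing all pairwise distances among 10 points:

d((-14, 6), (-8, 10)) = 7.2111
d((-14, 6), (-12, -5)) = 11.1803
d((-14, 6), (-11, -17)) = 23.1948
d((-14, 6), (-11, 20)) = 14.3178
d((-14, 6), (13, 4)) = 27.074
d((-14, 6), (4, 17)) = 21.095
d((-14, 6), (-9, 20)) = 14.8661
d((-14, 6), (20, 10)) = 34.2345
d((-14, 6), (20, 17)) = 35.7351
d((-8, 10), (-12, -5)) = 15.5242
d((-8, 10), (-11, -17)) = 27.1662
d((-8, 10), (-11, 20)) = 10.4403
d((-8, 10), (13, 4)) = 21.8403
d((-8, 10), (4, 17)) = 13.8924
d((-8, 10), (-9, 20)) = 10.0499
d((-8, 10), (20, 10)) = 28.0
d((-8, 10), (20, 17)) = 28.8617
d((-12, -5), (-11, -17)) = 12.0416
d((-12, -5), (-11, 20)) = 25.02
d((-12, -5), (13, 4)) = 26.5707
d((-12, -5), (4, 17)) = 27.2029
d((-12, -5), (-9, 20)) = 25.1794
d((-12, -5), (20, 10)) = 35.3412
d((-12, -5), (20, 17)) = 38.833
d((-11, -17), (-11, 20)) = 37.0
d((-11, -17), (13, 4)) = 31.8904
d((-11, -17), (4, 17)) = 37.1618
d((-11, -17), (-9, 20)) = 37.054
d((-11, -17), (20, 10)) = 41.1096
d((-11, -17), (20, 17)) = 46.0109
d((-11, 20), (13, 4)) = 28.8444
d((-11, 20), (4, 17)) = 15.2971
d((-11, 20), (-9, 20)) = 2.0 <-- minimum
d((-11, 20), (20, 10)) = 32.573
d((-11, 20), (20, 17)) = 31.1448
d((13, 4), (4, 17)) = 15.8114
d((13, 4), (-9, 20)) = 27.2029
d((13, 4), (20, 10)) = 9.2195
d((13, 4), (20, 17)) = 14.7648
d((4, 17), (-9, 20)) = 13.3417
d((4, 17), (20, 10)) = 17.4642
d((4, 17), (20, 17)) = 16.0
d((-9, 20), (20, 10)) = 30.6757
d((-9, 20), (20, 17)) = 29.1548
d((20, 10), (20, 17)) = 7.0

Closest pair: (-11, 20) and (-9, 20) with distance 2.0

The closest pair is (-11, 20) and (-9, 20) with Euclidean distance 2.0. For 10 points, brute-force pairwise comparison is shown above. For large n, the divide-and-conquer algorithm (sort by x, recurse on halves, check the dividing strip) achieves O(n log n).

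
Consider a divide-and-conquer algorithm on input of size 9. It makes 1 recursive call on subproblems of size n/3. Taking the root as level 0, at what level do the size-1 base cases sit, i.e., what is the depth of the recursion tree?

For divide and conquer with division factor 3:

Problem sizes at each level:
Level 0: 9
Level 1: 3
Level 2: 1

The root is level 0 and the size-1 base case is level 2 (the tree spans levels 0 through 2, i.e. 3 levels counting the root), so the depth is the number of divisions: log_3(9) = 2

The recursion tree depth is log_3(9) = 2. At each level, the problem size is divided by 3, so it takes 2 divisions to reduce to a base case of size 1. The algorithm makes 1 recursive call at each level.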